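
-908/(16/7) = -1589/4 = -397.25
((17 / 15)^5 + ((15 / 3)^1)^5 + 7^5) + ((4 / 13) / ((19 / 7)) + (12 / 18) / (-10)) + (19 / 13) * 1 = 19935.38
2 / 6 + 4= 13 / 3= 4.33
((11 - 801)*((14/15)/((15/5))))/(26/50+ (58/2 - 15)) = -55300/3267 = -16.93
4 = 4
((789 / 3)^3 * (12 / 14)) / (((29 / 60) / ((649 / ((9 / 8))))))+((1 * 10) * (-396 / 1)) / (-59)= 222901983868520 / 11977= 18610836091.55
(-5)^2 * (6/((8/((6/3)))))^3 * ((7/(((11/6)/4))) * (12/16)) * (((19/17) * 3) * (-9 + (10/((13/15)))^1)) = 7271775/884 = 8225.99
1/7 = 0.14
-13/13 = -1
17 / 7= 2.43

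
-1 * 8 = -8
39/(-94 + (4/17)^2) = -3757/9050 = -0.42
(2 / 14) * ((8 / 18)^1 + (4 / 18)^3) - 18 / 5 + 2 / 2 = -64679 / 25515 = -2.53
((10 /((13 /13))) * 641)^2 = 41088100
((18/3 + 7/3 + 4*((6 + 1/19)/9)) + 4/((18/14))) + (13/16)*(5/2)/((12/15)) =364951/21888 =16.67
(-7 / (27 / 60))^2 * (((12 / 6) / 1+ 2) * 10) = 784000 / 81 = 9679.01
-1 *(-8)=8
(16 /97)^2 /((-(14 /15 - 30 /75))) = -480 /9409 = -0.05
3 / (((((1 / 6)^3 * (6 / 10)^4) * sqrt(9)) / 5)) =25000 / 3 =8333.33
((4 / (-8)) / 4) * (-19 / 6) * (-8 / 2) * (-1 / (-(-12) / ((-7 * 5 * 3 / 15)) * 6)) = -133 / 864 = -0.15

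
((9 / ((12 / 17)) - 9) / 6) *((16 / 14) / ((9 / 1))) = 5 / 63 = 0.08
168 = 168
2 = 2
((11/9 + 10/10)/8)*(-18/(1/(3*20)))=-300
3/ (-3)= -1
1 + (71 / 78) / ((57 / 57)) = 149 / 78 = 1.91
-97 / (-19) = 97 / 19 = 5.11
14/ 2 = 7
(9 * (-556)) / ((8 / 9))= -11259 / 2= -5629.50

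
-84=-84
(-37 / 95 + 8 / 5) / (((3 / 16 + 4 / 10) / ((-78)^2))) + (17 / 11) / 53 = 6526443661 / 520619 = 12535.93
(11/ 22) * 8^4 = 2048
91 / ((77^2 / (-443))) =-5759 / 847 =-6.80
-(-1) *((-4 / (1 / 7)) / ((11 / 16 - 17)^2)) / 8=-896 / 68121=-0.01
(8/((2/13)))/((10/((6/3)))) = 52/5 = 10.40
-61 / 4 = -15.25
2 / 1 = 2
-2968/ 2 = -1484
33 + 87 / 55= 1902 / 55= 34.58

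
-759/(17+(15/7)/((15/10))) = -1771/43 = -41.19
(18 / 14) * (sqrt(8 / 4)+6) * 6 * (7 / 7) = 54 * sqrt(2) / 7+324 / 7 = 57.20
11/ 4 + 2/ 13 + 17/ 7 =1941/ 364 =5.33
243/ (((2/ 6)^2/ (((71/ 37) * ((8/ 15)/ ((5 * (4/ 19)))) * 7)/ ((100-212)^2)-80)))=-145005864579/ 828800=-174958.81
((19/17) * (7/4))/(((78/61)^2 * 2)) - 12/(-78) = 0.75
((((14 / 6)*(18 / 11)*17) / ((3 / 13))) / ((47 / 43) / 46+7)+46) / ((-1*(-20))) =1314979 / 305646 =4.30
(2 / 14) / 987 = 1 / 6909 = 0.00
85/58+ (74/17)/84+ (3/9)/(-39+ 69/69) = 593491/393414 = 1.51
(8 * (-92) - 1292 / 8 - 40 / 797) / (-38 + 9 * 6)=-1430695 / 25504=-56.10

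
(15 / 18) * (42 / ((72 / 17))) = 595 / 72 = 8.26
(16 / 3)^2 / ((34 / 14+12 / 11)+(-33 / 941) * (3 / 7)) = 9274496 / 1142649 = 8.12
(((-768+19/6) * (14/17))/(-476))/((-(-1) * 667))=4589/2313156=0.00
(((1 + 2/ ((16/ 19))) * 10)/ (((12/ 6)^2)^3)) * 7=945/ 256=3.69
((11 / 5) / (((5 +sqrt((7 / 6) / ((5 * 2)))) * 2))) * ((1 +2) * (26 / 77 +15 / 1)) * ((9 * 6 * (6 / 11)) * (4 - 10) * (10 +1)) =-206627760 / 10451 +6887592 * sqrt(105) / 52255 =-18420.48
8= 8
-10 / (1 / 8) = -80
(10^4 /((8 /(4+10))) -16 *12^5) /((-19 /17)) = 67384804 /19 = 3546568.63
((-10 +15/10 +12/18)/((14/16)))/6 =-94/63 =-1.49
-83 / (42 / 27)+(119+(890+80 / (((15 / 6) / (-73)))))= -19325 / 14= -1380.36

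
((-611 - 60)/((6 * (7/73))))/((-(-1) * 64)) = -18.22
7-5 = 2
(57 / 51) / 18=19 / 306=0.06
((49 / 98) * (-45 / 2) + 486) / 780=633 / 1040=0.61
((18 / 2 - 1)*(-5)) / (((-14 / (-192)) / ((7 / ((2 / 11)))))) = -21120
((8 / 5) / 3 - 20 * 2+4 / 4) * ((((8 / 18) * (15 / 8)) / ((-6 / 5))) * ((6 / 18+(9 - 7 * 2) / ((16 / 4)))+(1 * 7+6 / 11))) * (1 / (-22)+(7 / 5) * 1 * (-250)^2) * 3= 4859419350625 / 104544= 46482049.19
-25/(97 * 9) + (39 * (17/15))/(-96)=-68311/139680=-0.49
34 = 34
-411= -411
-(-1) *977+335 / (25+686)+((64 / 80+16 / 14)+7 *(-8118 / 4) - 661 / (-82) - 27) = -13514720617 / 1020285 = -13246.02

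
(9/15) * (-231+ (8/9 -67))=-2674/15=-178.27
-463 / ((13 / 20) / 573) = -5305980 / 13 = -408152.31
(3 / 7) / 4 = 3 / 28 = 0.11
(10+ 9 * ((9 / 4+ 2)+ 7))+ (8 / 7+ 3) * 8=4043 / 28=144.39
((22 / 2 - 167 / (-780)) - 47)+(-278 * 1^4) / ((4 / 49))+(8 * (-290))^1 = -4493803 / 780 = -5761.29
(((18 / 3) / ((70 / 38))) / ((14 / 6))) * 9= 12.56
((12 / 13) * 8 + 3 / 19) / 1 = 1863 / 247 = 7.54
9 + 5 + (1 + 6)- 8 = 13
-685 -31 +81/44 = -31423/44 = -714.16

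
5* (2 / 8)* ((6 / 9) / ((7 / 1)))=5 / 42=0.12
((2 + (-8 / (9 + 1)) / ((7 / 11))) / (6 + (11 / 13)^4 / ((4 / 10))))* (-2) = -2970344 / 14557795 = -0.20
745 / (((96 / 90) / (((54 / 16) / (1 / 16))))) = 301725 / 8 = 37715.62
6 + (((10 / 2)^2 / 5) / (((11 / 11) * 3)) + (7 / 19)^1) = 458 / 57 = 8.04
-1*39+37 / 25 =-938 / 25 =-37.52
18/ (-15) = -6/ 5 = -1.20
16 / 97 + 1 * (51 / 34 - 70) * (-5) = 66477 / 194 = 342.66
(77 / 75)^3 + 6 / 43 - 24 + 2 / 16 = -3287562023 / 145125000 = -22.65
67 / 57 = 1.18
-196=-196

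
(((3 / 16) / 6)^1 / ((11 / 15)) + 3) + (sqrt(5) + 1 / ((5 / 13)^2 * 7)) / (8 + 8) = sqrt(5) / 16 + 191143 / 61600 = 3.24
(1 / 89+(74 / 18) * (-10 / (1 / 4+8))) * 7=-919961 / 26433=-34.80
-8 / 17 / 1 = -8 / 17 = -0.47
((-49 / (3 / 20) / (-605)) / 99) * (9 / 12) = 49 / 11979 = 0.00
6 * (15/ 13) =6.92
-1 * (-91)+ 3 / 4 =367 / 4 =91.75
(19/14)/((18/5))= 95/252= 0.38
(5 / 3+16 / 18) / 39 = 23 / 351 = 0.07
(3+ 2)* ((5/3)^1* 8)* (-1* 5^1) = -1000/3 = -333.33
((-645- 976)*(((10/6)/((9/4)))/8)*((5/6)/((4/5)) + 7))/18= -1564265/23328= -67.06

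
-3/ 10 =-0.30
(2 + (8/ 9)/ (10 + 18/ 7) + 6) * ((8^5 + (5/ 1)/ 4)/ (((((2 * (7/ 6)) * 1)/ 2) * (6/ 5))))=523652615/ 2772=188907.87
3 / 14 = 0.21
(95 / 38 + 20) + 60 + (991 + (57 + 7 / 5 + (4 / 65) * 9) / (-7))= 969221 / 910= 1065.08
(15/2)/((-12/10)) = -6.25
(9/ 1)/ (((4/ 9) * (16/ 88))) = 891/ 8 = 111.38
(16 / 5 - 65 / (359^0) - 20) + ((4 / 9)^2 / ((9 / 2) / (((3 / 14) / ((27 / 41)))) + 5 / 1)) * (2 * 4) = -6387337 / 78165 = -81.72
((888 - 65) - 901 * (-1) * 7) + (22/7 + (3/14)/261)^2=216167089/30276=7139.88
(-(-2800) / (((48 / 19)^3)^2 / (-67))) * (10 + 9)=-10480646139775 / 764411904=-13710.73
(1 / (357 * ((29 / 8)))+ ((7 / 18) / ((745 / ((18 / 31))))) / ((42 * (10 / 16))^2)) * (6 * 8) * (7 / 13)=221838208 / 11101189125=0.02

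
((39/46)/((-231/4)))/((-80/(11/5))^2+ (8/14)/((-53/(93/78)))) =-98527/8874233727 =-0.00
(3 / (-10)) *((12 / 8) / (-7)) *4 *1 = 9 / 35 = 0.26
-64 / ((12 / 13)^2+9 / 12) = -43264 / 1083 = -39.95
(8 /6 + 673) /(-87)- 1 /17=-34652 /4437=-7.81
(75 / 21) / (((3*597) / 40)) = 1000 / 12537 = 0.08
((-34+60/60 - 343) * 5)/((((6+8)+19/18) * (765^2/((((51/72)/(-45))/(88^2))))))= 0.00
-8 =-8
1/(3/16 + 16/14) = 112/149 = 0.75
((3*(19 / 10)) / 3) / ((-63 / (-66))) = 209 / 105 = 1.99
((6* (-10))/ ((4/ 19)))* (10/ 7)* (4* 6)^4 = -945561600/ 7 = -135080228.57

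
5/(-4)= -5/4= -1.25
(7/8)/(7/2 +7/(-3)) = 3/4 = 0.75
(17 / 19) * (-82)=-1394 / 19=-73.37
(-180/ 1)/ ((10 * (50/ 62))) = -22.32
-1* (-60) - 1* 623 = -563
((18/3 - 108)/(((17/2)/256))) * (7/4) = -5376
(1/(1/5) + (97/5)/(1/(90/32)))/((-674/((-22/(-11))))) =-953/5392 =-0.18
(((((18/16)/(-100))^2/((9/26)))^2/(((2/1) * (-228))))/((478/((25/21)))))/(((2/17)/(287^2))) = -0.00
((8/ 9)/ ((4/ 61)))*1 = 122/ 9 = 13.56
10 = 10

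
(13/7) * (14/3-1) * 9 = 61.29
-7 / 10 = -0.70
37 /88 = 0.42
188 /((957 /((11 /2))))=94 /87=1.08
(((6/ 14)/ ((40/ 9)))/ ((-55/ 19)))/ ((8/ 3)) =-1539/ 123200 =-0.01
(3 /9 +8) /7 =25 /21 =1.19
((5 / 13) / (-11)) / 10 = -0.00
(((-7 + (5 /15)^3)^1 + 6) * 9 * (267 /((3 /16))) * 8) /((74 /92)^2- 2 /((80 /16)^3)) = -156473.08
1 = 1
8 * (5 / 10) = 4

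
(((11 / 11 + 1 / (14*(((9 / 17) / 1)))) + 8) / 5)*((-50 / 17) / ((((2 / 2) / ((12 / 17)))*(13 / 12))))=-92080 / 26299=-3.50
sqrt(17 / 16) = 1.03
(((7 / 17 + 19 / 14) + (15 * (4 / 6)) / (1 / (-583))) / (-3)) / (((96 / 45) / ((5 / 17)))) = 34677975 / 129472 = 267.84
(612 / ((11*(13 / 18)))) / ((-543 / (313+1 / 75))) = -28734624 / 647075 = -44.41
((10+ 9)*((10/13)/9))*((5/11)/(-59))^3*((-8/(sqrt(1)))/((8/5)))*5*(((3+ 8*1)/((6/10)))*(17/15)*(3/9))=10093750/78503863581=0.00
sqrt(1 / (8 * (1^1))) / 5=sqrt(2) / 20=0.07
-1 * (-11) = 11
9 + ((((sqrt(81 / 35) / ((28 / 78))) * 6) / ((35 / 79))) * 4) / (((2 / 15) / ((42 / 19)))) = 9 + 2994732 * sqrt(35) / 4655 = 3815.03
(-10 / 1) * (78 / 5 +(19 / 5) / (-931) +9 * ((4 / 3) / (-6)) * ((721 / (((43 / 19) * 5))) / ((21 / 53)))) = 19343498 / 6321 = 3060.20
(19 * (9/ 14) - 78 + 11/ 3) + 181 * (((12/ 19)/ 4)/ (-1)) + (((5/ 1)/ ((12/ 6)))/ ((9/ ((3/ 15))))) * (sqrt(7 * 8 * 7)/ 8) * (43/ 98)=-72377/ 798 + 43 * sqrt(2)/ 1008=-90.64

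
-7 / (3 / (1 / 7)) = -1 / 3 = -0.33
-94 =-94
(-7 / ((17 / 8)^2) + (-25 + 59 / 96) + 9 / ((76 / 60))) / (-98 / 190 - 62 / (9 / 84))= 49630715 / 1526539616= 0.03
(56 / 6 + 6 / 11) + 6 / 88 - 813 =-106003 / 132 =-803.05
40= 40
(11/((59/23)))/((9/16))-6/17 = 65630/9027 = 7.27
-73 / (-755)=73 / 755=0.10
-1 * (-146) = 146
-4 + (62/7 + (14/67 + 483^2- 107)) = 109364734/469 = 233187.07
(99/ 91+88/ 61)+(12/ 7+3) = 40216/ 5551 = 7.24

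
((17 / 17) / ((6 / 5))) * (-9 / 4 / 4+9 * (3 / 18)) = 25 / 32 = 0.78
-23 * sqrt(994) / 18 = -40.29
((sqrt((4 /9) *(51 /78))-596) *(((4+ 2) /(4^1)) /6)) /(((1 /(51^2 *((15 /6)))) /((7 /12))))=-4521405 /8+ 10115 *sqrt(442) /416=-564664.43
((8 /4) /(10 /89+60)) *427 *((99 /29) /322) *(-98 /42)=-1254099 /3568450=-0.35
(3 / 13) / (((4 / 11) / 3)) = 99 / 52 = 1.90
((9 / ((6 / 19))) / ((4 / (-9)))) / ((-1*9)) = 57 / 8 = 7.12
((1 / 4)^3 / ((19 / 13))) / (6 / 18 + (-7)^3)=-39 / 1250048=-0.00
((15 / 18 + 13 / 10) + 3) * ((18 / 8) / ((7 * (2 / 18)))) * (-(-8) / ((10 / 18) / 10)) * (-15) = -32076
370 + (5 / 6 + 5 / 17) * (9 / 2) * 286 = 61915 / 34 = 1821.03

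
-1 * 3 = -3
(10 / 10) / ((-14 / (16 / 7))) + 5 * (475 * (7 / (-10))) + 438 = -120017 / 98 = -1224.66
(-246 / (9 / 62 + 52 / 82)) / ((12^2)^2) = -52111 / 3423168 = -0.02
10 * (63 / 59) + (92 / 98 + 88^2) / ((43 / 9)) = 202842972 / 124313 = 1631.71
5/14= 0.36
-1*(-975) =975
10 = 10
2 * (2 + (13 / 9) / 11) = 422 / 99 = 4.26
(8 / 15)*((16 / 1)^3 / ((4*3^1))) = 8192 / 45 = 182.04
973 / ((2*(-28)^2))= 139 / 224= 0.62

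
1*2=2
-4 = -4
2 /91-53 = -4821 /91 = -52.98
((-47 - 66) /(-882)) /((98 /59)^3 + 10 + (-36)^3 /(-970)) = 11255796095 /5506897167324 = 0.00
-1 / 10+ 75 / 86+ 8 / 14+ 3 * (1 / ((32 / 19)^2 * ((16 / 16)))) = 3700443 / 1541120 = 2.40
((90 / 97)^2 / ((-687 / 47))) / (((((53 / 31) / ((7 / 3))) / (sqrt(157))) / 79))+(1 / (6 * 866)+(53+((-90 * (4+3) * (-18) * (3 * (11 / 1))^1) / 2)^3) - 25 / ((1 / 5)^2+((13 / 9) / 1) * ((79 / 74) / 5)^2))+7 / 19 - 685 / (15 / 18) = 84342786590865344363941795 / 12875287908 - 725148900 * sqrt(157) / 114197033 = 6550749559429915.62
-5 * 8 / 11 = -40 / 11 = -3.64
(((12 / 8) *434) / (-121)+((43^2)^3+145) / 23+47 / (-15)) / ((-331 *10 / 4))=-997675986236 / 3003825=-332135.19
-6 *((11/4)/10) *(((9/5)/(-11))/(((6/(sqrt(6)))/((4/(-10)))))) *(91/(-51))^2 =-8281 *sqrt(6)/144500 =-0.14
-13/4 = -3.25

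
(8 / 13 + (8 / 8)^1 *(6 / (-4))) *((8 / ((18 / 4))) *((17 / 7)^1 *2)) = -7.64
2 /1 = 2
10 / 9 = 1.11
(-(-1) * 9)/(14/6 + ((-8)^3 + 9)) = -27/1502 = -0.02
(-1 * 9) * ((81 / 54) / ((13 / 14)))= -189 / 13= -14.54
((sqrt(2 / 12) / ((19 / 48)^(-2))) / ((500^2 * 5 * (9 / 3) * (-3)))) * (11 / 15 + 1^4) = -4693 * sqrt(6) / 1166400000000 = -0.00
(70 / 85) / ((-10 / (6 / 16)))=-21 / 680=-0.03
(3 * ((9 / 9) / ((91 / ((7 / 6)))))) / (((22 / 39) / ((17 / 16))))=51 / 704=0.07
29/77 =0.38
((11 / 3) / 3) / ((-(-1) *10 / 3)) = 11 / 30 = 0.37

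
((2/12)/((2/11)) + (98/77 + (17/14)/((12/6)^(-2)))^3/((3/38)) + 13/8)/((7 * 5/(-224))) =-8531914428/456533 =-18688.49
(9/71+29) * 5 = 10340/71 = 145.63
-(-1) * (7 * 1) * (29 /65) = 203 /65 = 3.12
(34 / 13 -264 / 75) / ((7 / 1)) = -42 / 325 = -0.13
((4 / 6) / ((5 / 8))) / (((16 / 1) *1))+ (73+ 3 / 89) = 97589 / 1335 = 73.10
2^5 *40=1280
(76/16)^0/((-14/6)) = -3/7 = -0.43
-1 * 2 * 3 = -6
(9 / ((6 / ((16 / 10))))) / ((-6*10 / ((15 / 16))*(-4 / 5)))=3 / 64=0.05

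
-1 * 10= -10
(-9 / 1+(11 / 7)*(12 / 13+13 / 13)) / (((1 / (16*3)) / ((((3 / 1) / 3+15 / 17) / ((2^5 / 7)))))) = -1536 / 13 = -118.15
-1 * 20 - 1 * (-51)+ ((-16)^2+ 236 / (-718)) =102915 / 359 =286.67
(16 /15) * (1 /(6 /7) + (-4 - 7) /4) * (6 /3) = -152 /45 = -3.38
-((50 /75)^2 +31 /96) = -221 /288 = -0.77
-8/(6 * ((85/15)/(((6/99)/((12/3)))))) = -2/561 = -0.00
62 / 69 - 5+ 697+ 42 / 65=3110548 / 4485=693.54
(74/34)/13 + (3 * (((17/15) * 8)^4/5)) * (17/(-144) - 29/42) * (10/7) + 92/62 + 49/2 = -4657.03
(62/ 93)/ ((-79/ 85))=-0.72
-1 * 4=-4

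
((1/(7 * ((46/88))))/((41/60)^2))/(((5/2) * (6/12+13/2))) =63360/1894487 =0.03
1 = 1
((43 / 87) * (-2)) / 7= -86 / 609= -0.14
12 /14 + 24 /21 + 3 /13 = 29 /13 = 2.23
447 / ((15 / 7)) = 1043 / 5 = 208.60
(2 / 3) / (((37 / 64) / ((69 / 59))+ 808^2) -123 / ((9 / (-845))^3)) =238464 / 36646974114167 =0.00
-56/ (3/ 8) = -149.33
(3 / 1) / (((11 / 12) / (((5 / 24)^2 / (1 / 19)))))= 475 / 176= 2.70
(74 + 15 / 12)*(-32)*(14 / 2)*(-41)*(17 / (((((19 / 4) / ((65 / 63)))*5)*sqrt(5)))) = 87275552*sqrt(5) / 855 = 228250.37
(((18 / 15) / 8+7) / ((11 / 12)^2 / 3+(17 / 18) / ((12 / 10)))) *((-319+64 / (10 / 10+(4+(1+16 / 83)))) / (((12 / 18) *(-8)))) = 918844641 / 2369540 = 387.77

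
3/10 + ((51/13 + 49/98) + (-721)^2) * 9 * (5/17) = 1520548194/1105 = 1376061.71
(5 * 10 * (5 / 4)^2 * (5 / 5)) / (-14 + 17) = 625 / 24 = 26.04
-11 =-11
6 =6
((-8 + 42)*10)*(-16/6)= -2720/3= -906.67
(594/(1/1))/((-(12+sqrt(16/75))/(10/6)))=-111375/1348+2475 *sqrt(3)/1348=-79.44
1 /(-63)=-0.02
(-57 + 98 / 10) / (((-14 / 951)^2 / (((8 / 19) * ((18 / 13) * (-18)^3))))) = 44811868505472 / 60515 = 740508444.28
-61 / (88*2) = -61 / 176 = -0.35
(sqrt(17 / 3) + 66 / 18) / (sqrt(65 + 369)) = sqrt(434)* (sqrt(51) + 11) / 1302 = 0.29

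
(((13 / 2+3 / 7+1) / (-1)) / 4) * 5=-555 / 56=-9.91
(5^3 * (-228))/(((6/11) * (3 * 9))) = -52250/27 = -1935.19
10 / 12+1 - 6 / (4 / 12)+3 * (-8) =-241 / 6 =-40.17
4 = 4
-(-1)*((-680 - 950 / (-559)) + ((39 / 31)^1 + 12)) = -11524521 / 17329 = -665.04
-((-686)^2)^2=-221460595216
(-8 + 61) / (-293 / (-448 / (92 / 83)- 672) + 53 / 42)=3935568 / 113921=34.55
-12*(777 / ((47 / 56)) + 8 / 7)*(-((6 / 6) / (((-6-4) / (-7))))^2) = 1280832 / 235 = 5450.35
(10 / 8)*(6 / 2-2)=5 / 4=1.25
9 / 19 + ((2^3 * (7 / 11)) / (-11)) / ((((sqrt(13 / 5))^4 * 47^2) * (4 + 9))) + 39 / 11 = 4.02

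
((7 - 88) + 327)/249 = 82/83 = 0.99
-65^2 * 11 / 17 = -46475 / 17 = -2733.82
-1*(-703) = 703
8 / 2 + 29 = 33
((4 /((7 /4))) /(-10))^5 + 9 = 472664107 /52521875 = 9.00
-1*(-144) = 144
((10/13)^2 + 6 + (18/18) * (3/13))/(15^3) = 1153/570375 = 0.00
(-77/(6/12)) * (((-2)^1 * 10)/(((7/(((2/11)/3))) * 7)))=80/21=3.81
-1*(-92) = 92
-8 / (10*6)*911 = -1822 / 15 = -121.47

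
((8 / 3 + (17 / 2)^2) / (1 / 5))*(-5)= -22475 / 12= -1872.92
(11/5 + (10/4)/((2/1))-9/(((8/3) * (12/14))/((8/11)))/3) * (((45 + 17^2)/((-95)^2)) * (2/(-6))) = -30561/992750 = -0.03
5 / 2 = 2.50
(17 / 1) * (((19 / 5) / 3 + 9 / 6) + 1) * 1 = 1921 / 30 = 64.03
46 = 46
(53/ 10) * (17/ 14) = 901/ 140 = 6.44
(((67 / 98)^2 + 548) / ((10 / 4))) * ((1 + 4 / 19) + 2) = 321316341 / 456190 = 704.35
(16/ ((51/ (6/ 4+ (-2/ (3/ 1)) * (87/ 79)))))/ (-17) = -968/ 68493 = -0.01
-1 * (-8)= 8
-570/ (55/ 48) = -5472/ 11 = -497.45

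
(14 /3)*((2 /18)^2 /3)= 14 /729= 0.02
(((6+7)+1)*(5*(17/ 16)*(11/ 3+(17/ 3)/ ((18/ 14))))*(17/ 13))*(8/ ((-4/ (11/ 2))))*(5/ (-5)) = 12127885/ 1404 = 8638.09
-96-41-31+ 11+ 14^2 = 39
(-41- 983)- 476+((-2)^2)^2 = -1484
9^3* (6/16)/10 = 2187/80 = 27.34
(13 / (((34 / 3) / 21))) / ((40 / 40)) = 24.09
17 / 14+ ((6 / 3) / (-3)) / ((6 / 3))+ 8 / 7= 85 / 42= 2.02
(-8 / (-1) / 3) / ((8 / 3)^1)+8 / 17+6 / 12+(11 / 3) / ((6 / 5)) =769 / 153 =5.03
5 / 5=1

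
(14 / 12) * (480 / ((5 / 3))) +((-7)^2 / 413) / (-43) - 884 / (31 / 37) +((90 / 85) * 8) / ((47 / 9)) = -45085535267 / 62838953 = -717.48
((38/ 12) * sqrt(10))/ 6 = 19 * sqrt(10)/ 36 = 1.67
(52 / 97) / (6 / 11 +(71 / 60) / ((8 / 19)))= 21120 / 132211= 0.16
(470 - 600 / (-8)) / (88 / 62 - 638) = -16895 / 19734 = -0.86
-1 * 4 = -4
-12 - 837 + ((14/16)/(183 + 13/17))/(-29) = -849.00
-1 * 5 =-5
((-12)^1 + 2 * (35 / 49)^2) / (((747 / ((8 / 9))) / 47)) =-202288 / 329427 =-0.61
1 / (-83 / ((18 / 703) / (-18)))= 1 / 58349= 0.00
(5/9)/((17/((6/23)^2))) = 20/8993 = 0.00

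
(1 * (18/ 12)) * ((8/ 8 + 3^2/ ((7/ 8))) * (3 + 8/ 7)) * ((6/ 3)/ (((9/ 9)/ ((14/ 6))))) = 327.29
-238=-238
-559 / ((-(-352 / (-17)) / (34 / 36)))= 161551 / 6336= 25.50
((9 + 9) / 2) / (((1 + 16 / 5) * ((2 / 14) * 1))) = 15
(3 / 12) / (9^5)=1 / 236196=0.00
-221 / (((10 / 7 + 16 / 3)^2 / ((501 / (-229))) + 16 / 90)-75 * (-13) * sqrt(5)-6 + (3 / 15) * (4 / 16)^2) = -67317734835318240000 * sqrt(5) / 1484727161381412855191-1844106880359285360 / 1484727161381412855191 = -0.10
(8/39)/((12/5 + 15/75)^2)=0.03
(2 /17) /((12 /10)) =5 /51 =0.10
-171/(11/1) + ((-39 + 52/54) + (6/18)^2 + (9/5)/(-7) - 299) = -3666613/10395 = -352.73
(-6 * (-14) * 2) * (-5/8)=-105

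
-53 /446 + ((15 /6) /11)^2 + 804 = 86770077 /107932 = 803.93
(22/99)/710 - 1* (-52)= 166141/3195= 52.00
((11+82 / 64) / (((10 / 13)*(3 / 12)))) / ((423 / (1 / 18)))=1703 / 203040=0.01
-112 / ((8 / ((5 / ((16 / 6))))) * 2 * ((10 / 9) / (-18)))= 212.62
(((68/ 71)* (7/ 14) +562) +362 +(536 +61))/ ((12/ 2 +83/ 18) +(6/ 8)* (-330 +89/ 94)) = -6.44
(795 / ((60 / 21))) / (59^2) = 1113 / 13924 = 0.08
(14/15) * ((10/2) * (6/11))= 28/11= 2.55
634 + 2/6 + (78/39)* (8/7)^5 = 638.23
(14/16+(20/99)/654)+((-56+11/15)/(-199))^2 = 244205804291/256400634600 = 0.95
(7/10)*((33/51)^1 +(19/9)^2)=24598/6885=3.57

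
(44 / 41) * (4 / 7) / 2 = 88 / 287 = 0.31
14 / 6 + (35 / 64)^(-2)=5.68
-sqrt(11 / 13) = -0.92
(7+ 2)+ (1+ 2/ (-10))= 49/ 5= 9.80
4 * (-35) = -140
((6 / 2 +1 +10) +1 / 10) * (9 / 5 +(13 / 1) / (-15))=329 / 25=13.16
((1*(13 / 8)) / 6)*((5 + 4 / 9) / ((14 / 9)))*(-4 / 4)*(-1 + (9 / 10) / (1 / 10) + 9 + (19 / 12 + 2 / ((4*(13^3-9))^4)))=-14882829427872014609 / 844873577140322304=-17.62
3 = 3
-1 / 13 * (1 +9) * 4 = -40 / 13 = -3.08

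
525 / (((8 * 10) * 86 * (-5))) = -21 / 1376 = -0.02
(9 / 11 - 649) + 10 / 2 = -7075 / 11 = -643.18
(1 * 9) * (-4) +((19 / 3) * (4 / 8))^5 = 2196163 / 7776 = 282.43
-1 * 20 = -20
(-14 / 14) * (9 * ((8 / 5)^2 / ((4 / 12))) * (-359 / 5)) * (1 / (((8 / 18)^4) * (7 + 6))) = 63595773 / 6500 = 9783.97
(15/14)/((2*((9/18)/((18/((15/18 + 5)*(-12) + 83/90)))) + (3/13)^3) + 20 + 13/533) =1094435550/16546869997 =0.07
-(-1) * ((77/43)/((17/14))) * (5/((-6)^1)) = -2695/2193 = -1.23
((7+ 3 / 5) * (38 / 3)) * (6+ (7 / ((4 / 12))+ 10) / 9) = 24548 / 27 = 909.19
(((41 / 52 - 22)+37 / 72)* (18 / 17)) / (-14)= 19373 / 12376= 1.57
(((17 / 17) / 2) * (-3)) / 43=-3 / 86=-0.03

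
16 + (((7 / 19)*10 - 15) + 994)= 18975 / 19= 998.68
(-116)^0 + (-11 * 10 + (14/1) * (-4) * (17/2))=-585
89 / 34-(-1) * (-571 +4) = -19189 / 34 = -564.38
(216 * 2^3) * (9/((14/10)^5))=48600000/16807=2891.65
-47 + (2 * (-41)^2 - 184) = 3131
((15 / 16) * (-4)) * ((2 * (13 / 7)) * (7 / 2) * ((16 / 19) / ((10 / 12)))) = -49.26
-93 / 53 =-1.75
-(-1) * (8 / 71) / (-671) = -8 / 47641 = -0.00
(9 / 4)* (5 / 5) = 9 / 4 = 2.25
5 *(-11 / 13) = -55 / 13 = -4.23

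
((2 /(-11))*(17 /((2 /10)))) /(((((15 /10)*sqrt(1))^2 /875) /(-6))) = 1190000 /33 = 36060.61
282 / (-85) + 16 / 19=-3998 / 1615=-2.48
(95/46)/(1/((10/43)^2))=4750/42527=0.11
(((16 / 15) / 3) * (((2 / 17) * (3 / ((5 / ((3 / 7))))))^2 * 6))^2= 11943936 / 3133342515625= 0.00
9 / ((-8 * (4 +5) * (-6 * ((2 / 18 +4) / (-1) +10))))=3 / 848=0.00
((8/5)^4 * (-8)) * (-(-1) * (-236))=7733248/625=12373.20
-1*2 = -2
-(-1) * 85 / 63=85 / 63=1.35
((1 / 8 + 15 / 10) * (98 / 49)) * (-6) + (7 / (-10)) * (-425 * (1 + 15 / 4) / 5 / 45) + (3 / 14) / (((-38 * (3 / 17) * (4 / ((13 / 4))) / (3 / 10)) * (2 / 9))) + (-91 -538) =-984036647 / 1532160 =-642.25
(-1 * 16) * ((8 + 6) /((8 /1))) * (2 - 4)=56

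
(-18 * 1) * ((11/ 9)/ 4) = -11/ 2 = -5.50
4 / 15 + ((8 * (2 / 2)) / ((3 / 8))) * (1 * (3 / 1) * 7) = 6724 / 15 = 448.27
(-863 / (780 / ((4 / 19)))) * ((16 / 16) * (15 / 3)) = -863 / 741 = -1.16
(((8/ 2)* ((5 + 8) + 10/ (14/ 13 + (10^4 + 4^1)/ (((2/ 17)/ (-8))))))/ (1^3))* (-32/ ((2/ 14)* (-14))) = 3678900992/ 4421761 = 832.00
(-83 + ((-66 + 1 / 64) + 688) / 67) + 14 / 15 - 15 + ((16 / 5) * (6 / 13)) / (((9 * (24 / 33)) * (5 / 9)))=-365304497 / 4180800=-87.38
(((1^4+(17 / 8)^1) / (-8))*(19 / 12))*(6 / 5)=-95 / 128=-0.74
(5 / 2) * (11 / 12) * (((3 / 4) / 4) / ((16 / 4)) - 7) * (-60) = 122375 / 128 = 956.05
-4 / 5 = -0.80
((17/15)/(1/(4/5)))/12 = 17/225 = 0.08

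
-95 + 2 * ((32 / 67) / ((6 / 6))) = -6301 / 67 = -94.04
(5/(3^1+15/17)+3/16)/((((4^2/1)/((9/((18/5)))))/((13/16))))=50635/270336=0.19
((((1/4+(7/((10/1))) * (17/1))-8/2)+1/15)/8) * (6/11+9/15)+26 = 239153/8800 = 27.18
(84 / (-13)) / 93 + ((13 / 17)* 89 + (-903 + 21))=-5576787 / 6851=-814.01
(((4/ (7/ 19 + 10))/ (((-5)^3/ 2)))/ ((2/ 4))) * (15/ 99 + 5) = -10336/ 162525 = -0.06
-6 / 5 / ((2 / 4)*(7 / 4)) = -1.37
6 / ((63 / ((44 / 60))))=22 / 315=0.07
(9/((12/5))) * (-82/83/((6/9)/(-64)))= 29520/83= 355.66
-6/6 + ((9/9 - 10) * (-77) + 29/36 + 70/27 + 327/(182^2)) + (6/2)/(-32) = 695.31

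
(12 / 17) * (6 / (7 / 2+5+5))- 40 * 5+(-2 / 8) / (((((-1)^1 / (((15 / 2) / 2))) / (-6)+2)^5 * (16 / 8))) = -536976309515879 / 2689052614656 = -199.69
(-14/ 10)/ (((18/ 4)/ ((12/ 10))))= -28/ 75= -0.37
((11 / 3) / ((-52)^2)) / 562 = 11 / 4558944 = 0.00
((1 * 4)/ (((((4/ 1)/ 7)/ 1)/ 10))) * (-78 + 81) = 210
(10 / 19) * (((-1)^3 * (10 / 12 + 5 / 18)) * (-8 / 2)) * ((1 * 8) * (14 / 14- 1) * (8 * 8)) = 0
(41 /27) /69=41 /1863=0.02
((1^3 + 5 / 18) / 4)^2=529 / 5184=0.10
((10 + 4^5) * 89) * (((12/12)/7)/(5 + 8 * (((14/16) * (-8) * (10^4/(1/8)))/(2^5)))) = -92026/979965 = -0.09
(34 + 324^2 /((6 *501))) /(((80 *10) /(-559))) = -643409 /13360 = -48.16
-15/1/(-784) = 15/784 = 0.02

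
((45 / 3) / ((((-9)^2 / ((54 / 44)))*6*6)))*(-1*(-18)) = 5 / 44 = 0.11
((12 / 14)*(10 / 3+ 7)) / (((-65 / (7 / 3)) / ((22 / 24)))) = -341 / 1170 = -0.29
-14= -14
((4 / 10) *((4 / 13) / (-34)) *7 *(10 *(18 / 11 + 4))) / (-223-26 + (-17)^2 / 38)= 131936 / 22299563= 0.01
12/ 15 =4/ 5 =0.80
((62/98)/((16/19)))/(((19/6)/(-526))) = -24459/196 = -124.79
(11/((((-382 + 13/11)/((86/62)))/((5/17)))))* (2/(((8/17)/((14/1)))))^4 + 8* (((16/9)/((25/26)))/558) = -621423544854439/4207431600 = -147696.65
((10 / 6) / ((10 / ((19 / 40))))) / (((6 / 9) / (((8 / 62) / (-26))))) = -19 / 32240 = -0.00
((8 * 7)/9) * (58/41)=3248/369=8.80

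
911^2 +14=829935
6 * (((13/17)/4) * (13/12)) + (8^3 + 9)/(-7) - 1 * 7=-80.19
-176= -176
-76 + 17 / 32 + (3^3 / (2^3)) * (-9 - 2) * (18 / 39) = -38523 / 416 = -92.60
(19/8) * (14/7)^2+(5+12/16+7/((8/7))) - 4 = 139/8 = 17.38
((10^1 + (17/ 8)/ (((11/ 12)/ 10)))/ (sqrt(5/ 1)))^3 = 1945085 * sqrt(5)/ 1331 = 3267.73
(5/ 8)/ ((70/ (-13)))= -13/ 112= -0.12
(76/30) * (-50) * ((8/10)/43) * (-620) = 188480/129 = 1461.09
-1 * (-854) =854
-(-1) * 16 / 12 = 4 / 3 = 1.33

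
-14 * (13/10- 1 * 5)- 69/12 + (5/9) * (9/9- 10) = 821/20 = 41.05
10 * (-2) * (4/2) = -40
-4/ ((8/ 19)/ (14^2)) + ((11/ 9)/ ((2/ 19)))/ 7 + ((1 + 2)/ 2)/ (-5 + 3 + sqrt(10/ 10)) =-117296/ 63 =-1861.84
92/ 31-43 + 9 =-962/ 31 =-31.03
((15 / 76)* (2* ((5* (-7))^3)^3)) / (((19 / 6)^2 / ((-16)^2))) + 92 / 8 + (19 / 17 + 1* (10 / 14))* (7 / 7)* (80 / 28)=-9075929750369808777939 / 11427094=-794246529377443.54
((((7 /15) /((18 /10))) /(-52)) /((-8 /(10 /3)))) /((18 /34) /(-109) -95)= -64855 /2965989312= -0.00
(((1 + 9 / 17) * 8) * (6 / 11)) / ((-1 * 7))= -1248 / 1309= -0.95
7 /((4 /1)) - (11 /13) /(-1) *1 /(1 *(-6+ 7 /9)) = 3881 /2444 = 1.59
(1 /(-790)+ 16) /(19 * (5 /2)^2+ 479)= 8426 /314815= 0.03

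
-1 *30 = -30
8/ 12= 2/ 3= 0.67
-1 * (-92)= 92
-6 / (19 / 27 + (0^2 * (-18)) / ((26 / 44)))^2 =-4374 / 361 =-12.12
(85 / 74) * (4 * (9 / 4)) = 765 / 74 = 10.34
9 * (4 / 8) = 9 / 2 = 4.50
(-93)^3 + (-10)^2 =-804257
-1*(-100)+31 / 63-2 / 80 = 253177 / 2520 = 100.47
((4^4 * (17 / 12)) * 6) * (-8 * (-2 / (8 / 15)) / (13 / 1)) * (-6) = -30129.23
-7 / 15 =-0.47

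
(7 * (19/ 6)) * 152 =10108/ 3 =3369.33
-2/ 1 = -2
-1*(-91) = 91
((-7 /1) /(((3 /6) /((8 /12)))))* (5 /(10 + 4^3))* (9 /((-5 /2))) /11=84 /407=0.21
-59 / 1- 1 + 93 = 33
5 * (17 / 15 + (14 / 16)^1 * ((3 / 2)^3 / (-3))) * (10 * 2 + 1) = 1001 / 64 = 15.64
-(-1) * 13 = 13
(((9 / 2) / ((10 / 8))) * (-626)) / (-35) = 11268 / 175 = 64.39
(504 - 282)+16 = 238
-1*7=-7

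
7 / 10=0.70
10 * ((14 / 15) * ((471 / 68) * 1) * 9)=9891 / 17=581.82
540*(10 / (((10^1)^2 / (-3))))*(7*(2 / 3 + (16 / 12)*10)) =-15876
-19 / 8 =-2.38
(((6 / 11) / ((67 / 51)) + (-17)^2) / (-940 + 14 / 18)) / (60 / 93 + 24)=-59510421 / 4759613804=-0.01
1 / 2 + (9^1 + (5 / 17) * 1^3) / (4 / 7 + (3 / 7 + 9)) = 243 / 170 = 1.43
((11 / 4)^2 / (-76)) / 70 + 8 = 680839 / 85120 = 8.00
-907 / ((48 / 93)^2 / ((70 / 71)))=-3356.84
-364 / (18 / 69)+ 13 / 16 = -66937 / 48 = -1394.52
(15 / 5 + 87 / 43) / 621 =8 / 989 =0.01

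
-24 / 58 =-12 / 29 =-0.41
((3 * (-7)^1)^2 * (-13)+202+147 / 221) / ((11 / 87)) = -106331748 / 2431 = -43739.92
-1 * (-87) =87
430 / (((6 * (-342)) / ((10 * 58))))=-62350 / 513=-121.54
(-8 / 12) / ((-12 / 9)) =1 / 2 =0.50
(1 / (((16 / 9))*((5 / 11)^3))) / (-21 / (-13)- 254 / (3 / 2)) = -467181 / 13082000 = -0.04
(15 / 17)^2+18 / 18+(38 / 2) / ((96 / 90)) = 90589 / 4624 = 19.59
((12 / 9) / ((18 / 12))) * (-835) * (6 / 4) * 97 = -323980 / 3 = -107993.33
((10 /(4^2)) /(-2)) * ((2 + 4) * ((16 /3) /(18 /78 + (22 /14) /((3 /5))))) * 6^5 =-10614240 /389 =-27285.96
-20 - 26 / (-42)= -407 / 21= -19.38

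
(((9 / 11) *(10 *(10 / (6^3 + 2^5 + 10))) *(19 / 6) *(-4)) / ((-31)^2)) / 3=-1900 / 1363659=-0.00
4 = 4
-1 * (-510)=510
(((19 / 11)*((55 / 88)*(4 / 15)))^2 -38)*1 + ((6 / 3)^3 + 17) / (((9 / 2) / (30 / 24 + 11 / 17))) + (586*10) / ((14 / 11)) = 4576.91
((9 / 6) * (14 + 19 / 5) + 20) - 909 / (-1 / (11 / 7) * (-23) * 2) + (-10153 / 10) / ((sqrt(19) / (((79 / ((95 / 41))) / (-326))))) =12596 / 805 + 32885567 * sqrt(19) / 5884300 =40.01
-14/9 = -1.56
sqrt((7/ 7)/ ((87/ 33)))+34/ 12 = sqrt(319)/ 29+17/ 6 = 3.45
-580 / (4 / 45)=-6525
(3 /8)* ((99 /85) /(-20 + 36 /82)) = -12177 /545360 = -0.02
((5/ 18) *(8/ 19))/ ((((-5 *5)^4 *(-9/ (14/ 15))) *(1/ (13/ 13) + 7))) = -7/ 1803515625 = -0.00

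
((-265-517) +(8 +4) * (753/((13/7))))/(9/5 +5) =132715/221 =600.52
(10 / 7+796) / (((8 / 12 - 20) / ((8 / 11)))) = -66984 / 2233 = -30.00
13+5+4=22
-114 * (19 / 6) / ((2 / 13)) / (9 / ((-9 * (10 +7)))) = 79781 / 2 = 39890.50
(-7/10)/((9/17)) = -119/90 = -1.32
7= 7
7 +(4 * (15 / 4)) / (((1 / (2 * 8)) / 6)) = 1447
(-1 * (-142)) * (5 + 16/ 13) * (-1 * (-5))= 57510/ 13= 4423.85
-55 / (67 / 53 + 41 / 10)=-29150 / 2843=-10.25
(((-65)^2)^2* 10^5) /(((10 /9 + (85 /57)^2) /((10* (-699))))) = -8107935951375000000 /2167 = -3741548662378864.79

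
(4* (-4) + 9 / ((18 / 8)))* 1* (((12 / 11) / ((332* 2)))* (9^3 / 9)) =-1458 / 913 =-1.60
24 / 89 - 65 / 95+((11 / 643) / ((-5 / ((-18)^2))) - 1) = -13717004 / 5436565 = -2.52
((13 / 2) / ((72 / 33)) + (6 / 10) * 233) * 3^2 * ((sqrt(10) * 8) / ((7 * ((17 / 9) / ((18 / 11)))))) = 8326881 * sqrt(10) / 6545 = 4023.21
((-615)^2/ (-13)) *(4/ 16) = -7273.56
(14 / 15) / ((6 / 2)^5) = 14 / 3645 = 0.00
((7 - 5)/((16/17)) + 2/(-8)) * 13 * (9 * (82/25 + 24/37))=637767/740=861.85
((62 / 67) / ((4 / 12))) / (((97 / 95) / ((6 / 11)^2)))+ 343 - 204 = 109942801 / 786379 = 139.81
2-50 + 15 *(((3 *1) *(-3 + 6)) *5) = 627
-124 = -124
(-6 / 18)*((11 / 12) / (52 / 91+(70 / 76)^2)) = -27797 / 129159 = -0.22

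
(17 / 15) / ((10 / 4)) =34 / 75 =0.45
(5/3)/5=1/3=0.33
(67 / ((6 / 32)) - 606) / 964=-373 / 1446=-0.26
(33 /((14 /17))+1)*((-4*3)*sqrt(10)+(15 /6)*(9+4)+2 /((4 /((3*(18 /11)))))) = 442175 /308 - 3450*sqrt(10) /7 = -122.92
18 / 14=9 / 7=1.29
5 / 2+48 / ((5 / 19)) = 1849 / 10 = 184.90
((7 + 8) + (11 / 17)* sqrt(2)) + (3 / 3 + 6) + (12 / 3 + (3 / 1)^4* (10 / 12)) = 11* sqrt(2) / 17 + 187 / 2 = 94.42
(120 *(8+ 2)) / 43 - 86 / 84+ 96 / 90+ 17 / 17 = 87139 / 3010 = 28.95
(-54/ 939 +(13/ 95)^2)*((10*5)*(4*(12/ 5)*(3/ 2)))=-15775632/ 564965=-27.92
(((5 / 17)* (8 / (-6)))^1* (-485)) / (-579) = -9700 / 29529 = -0.33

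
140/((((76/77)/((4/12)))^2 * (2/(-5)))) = -1037575/25992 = -39.92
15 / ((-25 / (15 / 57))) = -3 / 19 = -0.16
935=935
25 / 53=0.47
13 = 13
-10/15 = -2/3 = -0.67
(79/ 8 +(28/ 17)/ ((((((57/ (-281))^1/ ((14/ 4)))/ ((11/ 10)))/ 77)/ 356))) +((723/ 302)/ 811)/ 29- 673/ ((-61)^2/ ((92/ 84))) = -1024125418993519943509/ 1195132407791560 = -856913.77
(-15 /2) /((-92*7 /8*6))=5 /322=0.02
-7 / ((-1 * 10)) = 7 / 10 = 0.70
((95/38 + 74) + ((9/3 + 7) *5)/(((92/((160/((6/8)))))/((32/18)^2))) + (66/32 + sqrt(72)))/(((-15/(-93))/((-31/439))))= -38241431453/196285680 -5766 *sqrt(2)/2195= -198.54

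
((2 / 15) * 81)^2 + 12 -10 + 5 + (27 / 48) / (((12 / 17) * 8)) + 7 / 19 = 30183073 / 243200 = 124.11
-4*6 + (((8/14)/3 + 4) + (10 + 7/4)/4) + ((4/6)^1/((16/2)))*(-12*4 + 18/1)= -6509/336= -19.37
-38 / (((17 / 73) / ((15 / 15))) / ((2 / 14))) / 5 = -2774 / 595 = -4.66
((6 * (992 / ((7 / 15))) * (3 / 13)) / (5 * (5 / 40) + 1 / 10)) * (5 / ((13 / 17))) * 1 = 910656000 / 34307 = 26544.32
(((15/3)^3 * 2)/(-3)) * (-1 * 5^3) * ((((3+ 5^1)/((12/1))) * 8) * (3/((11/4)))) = 60606.06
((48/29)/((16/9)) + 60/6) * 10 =3170/29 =109.31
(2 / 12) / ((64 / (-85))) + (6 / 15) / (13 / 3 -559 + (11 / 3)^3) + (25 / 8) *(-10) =-824519861 / 26198400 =-31.47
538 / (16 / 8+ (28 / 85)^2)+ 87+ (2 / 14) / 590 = 10763630137 / 31458210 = 342.16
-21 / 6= -3.50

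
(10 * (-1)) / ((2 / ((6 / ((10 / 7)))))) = -21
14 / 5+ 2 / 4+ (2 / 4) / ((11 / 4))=383 / 110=3.48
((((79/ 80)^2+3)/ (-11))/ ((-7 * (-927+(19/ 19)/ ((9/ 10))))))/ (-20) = 17613/ 6317696000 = 0.00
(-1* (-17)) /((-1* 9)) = -17 /9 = -1.89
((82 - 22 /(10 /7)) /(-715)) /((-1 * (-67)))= -0.00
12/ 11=1.09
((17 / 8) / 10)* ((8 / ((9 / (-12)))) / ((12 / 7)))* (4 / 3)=-238 / 135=-1.76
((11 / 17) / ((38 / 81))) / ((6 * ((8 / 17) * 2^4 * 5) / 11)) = 3267 / 48640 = 0.07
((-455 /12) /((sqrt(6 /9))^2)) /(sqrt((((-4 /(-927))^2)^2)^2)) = -335993080259655 /2048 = -164059121220.53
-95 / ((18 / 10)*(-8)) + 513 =37411 / 72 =519.60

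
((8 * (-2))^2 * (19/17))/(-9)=-4864/153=-31.79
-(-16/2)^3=512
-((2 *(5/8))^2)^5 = -9765625/1048576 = -9.31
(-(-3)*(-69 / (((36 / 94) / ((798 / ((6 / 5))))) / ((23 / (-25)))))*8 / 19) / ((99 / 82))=57085448 / 495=115324.14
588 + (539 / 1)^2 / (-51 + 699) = 671545 / 648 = 1036.33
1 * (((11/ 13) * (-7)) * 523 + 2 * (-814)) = -61435/ 13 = -4725.77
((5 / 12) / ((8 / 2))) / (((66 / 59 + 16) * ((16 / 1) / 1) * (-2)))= -59 / 310272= -0.00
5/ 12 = 0.42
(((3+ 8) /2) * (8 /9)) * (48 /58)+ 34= 3310 /87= 38.05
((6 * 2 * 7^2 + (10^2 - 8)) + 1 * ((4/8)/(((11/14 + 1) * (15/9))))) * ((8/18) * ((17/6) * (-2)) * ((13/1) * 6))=-133615.22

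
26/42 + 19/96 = 183/224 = 0.82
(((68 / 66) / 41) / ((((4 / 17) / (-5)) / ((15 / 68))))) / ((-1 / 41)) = 425 / 88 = 4.83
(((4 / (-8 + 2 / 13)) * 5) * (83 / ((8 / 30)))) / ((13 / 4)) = -4150 / 17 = -244.12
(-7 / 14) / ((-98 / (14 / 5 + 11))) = 0.07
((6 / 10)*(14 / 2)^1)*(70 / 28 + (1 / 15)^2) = 7889 / 750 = 10.52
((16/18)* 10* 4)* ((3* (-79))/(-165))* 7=35392/99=357.49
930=930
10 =10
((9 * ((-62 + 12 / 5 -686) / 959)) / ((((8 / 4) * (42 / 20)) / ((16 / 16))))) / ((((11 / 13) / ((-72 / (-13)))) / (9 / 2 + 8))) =-10065600 / 73843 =-136.31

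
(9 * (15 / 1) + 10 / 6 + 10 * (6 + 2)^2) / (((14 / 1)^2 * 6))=1165 / 1764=0.66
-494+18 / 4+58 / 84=-10265 / 21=-488.81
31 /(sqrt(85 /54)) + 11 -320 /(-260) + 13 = 93* sqrt(510) /85 + 328 /13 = 49.94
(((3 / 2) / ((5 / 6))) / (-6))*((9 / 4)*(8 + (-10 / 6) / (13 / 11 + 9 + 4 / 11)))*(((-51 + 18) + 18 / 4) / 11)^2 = -79798689 / 2245760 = -35.53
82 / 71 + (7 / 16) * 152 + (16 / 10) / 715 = 67.66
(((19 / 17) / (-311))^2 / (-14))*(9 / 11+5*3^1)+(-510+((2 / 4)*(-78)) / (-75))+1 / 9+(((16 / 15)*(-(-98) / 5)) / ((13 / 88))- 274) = -4040793268696501 / 6295572308025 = -641.85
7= 7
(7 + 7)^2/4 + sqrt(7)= sqrt(7) + 49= 51.65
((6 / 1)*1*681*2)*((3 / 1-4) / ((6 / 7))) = -9534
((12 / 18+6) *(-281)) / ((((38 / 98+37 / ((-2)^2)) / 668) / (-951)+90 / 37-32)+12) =8630378357440 / 80933213093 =106.64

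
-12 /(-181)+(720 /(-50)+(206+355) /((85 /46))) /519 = 97622 /156565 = 0.62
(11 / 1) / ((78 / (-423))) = -1551 / 26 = -59.65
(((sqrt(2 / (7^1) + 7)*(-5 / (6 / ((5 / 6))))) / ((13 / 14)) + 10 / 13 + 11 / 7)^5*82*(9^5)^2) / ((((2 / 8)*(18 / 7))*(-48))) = -32085758.15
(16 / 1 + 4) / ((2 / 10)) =100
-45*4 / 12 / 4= -15 / 4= -3.75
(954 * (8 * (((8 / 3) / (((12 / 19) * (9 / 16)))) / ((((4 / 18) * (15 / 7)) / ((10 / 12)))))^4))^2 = 1181203508272591652603218100224 / 22876792454961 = 51633265922139317.23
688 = 688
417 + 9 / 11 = 4596 / 11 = 417.82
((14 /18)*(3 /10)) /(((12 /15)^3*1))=175 /384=0.46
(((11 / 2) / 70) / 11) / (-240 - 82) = -1 / 45080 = -0.00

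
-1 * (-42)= 42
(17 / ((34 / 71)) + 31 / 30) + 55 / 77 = 3911 / 105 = 37.25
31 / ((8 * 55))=31 / 440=0.07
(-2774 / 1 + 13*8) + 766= -1904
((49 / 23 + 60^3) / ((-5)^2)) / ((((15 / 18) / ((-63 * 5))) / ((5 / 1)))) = -1877922522 / 115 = -16329761.06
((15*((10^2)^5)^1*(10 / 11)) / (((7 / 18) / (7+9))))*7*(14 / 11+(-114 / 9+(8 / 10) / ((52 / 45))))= -661104000000000000 / 1573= -420282263191354.10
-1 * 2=-2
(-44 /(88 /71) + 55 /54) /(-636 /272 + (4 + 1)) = -63308 /4887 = -12.95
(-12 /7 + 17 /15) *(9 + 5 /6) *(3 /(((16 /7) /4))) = -3599 /120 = -29.99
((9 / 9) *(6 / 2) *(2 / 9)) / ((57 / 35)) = 70 / 171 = 0.41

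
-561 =-561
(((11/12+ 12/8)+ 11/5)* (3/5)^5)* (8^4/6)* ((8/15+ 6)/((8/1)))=15636096/78125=200.14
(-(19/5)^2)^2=130321/625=208.51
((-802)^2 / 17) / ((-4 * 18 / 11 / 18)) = -1768811 / 17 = -104047.71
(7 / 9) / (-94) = -7 / 846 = -0.01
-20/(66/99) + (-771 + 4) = -797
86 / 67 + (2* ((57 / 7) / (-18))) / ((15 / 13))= 10541 / 21105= 0.50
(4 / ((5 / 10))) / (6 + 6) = 2 / 3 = 0.67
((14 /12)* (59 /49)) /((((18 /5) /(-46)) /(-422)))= 1431635 /189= 7574.79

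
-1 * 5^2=-25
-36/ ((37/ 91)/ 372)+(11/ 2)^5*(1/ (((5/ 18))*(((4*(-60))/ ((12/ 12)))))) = -7817377461/ 236800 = -33012.57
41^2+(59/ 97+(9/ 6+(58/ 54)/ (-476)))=2098233985/ 1246644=1683.11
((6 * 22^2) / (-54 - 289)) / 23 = -2904 / 7889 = -0.37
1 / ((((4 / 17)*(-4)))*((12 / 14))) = -119 / 96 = -1.24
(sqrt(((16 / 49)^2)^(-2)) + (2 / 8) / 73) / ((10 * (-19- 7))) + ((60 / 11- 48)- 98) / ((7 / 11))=-7513055839 / 34012160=-220.89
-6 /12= -1 /2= -0.50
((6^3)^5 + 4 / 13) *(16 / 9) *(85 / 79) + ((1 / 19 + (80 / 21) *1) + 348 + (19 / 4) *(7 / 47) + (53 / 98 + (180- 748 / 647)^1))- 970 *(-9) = 941375371111592118041425 / 1046706121188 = 899369318718.75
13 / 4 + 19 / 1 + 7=117 / 4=29.25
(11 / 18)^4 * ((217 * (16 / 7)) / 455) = 453871 / 2985255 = 0.15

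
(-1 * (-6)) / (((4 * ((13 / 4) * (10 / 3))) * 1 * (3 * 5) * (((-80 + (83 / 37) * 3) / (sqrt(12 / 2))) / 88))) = -9768 * sqrt(6) / 881075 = -0.03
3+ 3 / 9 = 10 / 3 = 3.33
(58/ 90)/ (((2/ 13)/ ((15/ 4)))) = 377/ 24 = 15.71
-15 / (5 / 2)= -6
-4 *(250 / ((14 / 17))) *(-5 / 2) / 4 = 10625 / 14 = 758.93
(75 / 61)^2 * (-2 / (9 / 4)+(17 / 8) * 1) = 55625 / 29768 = 1.87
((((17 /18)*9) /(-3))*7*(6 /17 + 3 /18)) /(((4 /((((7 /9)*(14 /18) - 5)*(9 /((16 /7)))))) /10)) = 1155665 /2592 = 445.86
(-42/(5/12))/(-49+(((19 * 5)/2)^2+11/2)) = -2016/44255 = -0.05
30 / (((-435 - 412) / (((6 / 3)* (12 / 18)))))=-40 / 847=-0.05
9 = 9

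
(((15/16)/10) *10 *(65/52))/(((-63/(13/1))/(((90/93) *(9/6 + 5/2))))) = -1625/1736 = -0.94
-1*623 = -623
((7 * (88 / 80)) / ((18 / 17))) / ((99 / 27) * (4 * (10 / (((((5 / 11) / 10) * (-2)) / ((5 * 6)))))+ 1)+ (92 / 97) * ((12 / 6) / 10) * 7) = -126973 / 844976796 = -0.00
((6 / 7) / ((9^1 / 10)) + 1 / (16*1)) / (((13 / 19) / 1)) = 6479 / 4368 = 1.48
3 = 3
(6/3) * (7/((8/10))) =35/2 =17.50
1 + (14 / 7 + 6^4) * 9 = 11683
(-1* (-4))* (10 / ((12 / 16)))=53.33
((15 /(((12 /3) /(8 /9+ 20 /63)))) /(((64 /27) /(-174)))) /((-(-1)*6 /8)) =-442.77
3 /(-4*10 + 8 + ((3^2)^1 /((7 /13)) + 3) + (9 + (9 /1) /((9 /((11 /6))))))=-126 /61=-2.07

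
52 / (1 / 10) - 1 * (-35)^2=-705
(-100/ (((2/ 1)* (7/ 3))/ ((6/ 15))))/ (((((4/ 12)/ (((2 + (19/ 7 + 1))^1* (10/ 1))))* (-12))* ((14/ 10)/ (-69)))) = -2070000/ 343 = -6034.99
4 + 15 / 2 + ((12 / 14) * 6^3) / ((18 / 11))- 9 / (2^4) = 13897 / 112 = 124.08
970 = 970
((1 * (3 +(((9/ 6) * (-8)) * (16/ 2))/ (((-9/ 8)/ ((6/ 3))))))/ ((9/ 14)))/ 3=7294/ 81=90.05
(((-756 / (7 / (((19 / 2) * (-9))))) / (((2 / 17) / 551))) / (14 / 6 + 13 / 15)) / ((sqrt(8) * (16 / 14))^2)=10595622555 / 8192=1293410.96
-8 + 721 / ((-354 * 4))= -12049 / 1416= -8.51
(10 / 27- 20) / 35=-106 / 189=-0.56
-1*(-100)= 100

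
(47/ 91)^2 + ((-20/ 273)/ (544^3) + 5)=5266036702777/ 999863574528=5.27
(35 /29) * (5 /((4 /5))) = 875 /116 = 7.54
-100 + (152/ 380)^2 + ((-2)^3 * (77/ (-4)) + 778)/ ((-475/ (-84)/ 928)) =14520768/ 95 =152850.19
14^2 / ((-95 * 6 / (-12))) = 392 / 95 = 4.13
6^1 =6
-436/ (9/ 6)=-872/ 3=-290.67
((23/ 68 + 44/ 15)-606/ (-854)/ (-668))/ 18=0.18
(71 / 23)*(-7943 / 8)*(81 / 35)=-45680193 / 6440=-7093.20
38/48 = 19/24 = 0.79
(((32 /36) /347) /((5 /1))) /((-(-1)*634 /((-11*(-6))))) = 88 /1649985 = 0.00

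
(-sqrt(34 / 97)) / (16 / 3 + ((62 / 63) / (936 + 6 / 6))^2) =-3484658961 * sqrt(3298) / 1802730608692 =-0.11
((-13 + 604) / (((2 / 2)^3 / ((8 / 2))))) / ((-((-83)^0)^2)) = -2364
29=29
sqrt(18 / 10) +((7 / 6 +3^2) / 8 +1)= 3*sqrt(5) / 5 +109 / 48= 3.61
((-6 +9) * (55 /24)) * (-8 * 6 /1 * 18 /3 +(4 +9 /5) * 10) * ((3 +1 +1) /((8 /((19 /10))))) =-120175 /64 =-1877.73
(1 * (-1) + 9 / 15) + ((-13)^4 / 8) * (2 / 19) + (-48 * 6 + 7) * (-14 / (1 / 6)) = 9112173 / 380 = 23979.40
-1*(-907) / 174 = 907 / 174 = 5.21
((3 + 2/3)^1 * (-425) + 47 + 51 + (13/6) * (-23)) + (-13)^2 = -8047/6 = -1341.17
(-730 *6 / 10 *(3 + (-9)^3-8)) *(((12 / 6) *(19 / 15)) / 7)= 4072232 / 35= 116349.49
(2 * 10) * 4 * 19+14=1534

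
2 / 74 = 1 / 37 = 0.03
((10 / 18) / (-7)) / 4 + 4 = 3.98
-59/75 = -0.79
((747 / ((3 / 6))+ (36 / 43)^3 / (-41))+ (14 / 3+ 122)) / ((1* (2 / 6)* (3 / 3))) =15848944426 / 3259787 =4861.96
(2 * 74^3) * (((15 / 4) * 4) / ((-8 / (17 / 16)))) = -12916515 / 8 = -1614564.38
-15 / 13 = -1.15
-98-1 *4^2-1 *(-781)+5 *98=1157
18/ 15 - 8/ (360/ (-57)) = 37/ 15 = 2.47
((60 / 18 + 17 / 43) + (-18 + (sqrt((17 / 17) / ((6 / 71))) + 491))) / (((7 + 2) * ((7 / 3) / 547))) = 547 * sqrt(426) / 126 + 33639406 / 2709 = 12507.25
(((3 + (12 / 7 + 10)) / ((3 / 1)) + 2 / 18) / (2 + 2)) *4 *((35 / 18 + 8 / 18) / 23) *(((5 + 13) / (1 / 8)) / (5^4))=108704 / 905625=0.12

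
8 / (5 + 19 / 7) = 28 / 27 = 1.04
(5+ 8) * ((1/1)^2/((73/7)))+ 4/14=783/511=1.53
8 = 8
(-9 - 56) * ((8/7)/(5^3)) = -104/175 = -0.59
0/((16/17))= 0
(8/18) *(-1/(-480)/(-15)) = -1/16200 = -0.00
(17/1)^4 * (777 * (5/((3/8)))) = 865277560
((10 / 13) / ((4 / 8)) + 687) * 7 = 62657 / 13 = 4819.77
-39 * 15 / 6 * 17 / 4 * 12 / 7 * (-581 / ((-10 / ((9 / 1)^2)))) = -13372047 / 4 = -3343011.75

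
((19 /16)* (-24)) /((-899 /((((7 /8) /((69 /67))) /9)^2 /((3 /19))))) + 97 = 4304598077665 /44376481152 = 97.00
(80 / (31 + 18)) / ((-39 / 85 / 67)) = -455600 / 1911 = -238.41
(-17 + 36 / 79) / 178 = -1307 / 14062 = -0.09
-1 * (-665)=665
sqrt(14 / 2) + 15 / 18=5 / 6 + sqrt(7)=3.48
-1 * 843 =-843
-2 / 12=-1 / 6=-0.17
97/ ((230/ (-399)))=-38703/ 230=-168.27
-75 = -75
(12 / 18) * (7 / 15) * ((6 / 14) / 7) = 0.02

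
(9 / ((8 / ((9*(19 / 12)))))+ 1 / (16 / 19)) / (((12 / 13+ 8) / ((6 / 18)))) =247 / 384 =0.64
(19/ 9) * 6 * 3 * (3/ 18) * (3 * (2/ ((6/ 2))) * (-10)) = -380/ 3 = -126.67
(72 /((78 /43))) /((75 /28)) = 4816 /325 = 14.82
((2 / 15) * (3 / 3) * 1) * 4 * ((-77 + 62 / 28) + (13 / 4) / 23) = -96142 / 2415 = -39.81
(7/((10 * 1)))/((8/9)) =63/80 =0.79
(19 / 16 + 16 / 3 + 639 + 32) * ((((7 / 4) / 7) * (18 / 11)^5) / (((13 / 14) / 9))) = 40326983109 / 2093663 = 19261.45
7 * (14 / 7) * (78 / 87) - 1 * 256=-7060 / 29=-243.45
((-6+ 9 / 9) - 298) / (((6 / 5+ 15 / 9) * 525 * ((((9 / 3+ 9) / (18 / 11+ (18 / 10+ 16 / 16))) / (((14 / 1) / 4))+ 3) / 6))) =-12322 / 38485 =-0.32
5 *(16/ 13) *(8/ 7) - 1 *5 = 185/ 91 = 2.03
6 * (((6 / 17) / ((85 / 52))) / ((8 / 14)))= 3276 / 1445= 2.27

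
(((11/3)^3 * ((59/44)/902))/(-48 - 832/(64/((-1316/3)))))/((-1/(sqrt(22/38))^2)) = -0.00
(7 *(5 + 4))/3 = 21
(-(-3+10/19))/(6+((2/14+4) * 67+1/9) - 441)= -2961/188309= -0.02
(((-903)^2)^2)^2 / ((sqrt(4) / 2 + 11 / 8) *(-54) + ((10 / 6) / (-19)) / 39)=-561569376110797203551081316 / 162917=-3446966099982182360042.73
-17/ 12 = -1.42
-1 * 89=-89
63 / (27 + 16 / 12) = 189 / 85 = 2.22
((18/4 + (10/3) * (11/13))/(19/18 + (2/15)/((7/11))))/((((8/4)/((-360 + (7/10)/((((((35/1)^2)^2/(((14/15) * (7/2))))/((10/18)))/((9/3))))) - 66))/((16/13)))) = -383112447716/252549375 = -1516.98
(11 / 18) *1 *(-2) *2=-22 / 9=-2.44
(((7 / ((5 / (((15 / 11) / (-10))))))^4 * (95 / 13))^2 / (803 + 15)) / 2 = 13654052229321 / 237067203417616000000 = 0.00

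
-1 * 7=-7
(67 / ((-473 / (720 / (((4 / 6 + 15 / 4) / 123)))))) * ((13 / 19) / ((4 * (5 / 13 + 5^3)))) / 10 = -150414732 / 388193465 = -0.39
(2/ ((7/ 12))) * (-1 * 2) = -48/ 7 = -6.86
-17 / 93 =-0.18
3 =3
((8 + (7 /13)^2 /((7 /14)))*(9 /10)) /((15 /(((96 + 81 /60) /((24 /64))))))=112926 /845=133.64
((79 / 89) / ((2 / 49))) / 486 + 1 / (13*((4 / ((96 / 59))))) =5045249 / 66351636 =0.08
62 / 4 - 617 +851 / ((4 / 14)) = 2377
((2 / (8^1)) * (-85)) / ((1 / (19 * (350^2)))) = -49459375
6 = 6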